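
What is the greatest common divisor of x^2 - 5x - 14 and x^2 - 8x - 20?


Factor each:
  x^2 - 5x - 14 = (x + 2)(x - 7)
  x^2 - 8x - 20 = (x + 2)(x - 10)
Common monic factor: x + 2


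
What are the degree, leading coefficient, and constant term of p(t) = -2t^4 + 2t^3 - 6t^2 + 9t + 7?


Highest power of t is 4, with coefficient -2. Constant term is 7.
Degree = 4, leading coefficient = -2, constant term = 7


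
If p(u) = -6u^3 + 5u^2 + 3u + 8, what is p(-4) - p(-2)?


p(-4) = 460
p(-2) = 70
p(-4) - p(-2) = 460 - 70 = 390


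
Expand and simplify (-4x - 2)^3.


Expand (-4x - 2)^3 by repeated multiplication:
  (-4x - 2)^2 = 16x^2 + 16x + 4
= -64x^3 - 96x^2 - 48x - 8


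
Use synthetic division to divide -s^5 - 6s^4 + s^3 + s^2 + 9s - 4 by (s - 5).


Synthetic division with c = 5. Coefficients: -1, -6, 1, 1, 9, -4
Bring down -1.
  -1 * 5 = -5; -5 - 6 = -11
  -11 * 5 = -55; -55 + 1 = -54
  -54 * 5 = -270; -270 + 1 = -269
  -269 * 5 = -1345; -1345 + 9 = -1336
  -1336 * 5 = -6680; -6680 - 4 = -6684
Quotient: -s^4 - 11s^3 - 54s^2 - 269s - 1336, Remainder: -6684


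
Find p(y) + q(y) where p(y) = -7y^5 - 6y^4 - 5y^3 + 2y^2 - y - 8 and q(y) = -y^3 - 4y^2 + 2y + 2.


Align terms by degree and add:
  -7y^5 - 6y^4 - 5y^3 + 2y^2 - y - 8
  -y^3 - 4y^2 + 2y + 2
= -7y^5 - 6y^4 - 6y^3 - 2y^2 + y - 6


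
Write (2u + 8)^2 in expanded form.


Expand (2u + 8)^2 by repeated multiplication:
= 4u^2 + 32u + 64


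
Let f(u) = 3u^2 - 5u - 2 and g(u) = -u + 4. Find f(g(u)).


Substitute g(u) into f:
f(g(u)) = 3*(-u + 4)^2 + (-5)*(-u + 4) + (-2)
(-u + 4)^2 = u^2 - 8u + 16
Expand and combine: 3u^2 - 19u + 26


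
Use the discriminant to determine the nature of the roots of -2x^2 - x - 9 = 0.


D = b^2 - 4ac = (-1)^2 - 4(-2)(-9) = 1 - 72 = -71
Since D < 0: two complex conjugate roots (no real roots)


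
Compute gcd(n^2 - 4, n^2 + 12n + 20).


Factor each:
  n^2 - 4 = (n + 2)(n - 2)
  n^2 + 12n + 20 = (n + 2)(n + 10)
Common monic factor: n + 2


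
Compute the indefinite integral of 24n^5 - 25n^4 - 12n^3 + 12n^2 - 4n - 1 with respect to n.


Reverse power rule on each term:
  ∫ 24n^5 dn = 4n^6
  ∫ -25n^4 dn = -5n^5
  ∫ -12n^3 dn = -3n^4
  ∫ 12n^2 dn = 4n^3
  ∫ -4n dn = -2n^2
  ∫ -1 dn = -n
F(n) = 4n^6 - 5n^5 - 3n^4 + 4n^3 - 2n^2 - n + C


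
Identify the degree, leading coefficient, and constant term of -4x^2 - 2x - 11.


Highest power of x is 2, with coefficient -4. Constant term is -11.
Degree = 2, leading coefficient = -4, constant term = -11


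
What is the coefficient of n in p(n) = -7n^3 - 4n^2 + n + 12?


Read off the coefficient of n: 1


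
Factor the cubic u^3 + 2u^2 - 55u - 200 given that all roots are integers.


Try integer roots (divisors of -200). u=-5: p(-5)=0.
Divide out (u + 5): quotient is u^2 - 3u - 40.
Factor the quadratic: (u - 8)(u + 5)
Result: (u + 5)(u - 8)(u + 5)


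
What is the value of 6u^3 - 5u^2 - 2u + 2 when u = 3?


Using direct substitution:
  6 * (3)^3 = 162
  -5 * (3)^2 = -45
  -2 * (3)^1 = -6
  constant: 2
Sum = 162 - 45 - 6 + 2 = 113


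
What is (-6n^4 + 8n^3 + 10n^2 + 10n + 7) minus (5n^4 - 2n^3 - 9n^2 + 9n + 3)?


Distribute the minus sign:
  (-6n^4 + 8n^3 + 10n^2 + 10n + 7)
- (5n^4 - 2n^3 - 9n^2 + 9n + 3)
Negate second polynomial: -5n^4 + 2n^3 + 9n^2 - 9n - 3
Add: -11n^4 + 10n^3 + 19n^2 + n + 4


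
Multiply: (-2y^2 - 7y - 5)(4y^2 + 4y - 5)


Distribute each term of the first polynomial:
  (-2y^2)(4y^2 + 4y - 5) = -8y^4 - 8y^3 + 10y^2
  (-7y)(4y^2 + 4y - 5) = -28y^3 - 28y^2 + 35y
  (-5)(4y^2 + 4y - 5) = -20y^2 - 20y + 25
Sum: -8y^4 - 36y^3 - 38y^2 + 15y + 25


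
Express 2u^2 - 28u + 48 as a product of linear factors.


Roots satisfy r1 + r2 = -b/a = 14 and r1*r2 = c/a = 24.
So r1 = 12, r2 = 2.
2u^2 - 28u + 48 = 2(u - r1)(u - r2) = 2(u - 12)(u - 2)


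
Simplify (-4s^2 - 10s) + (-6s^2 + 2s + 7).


Align terms by degree and add:
  -4s^2 - 10s
  -6s^2 + 2s + 7
= -10s^2 - 8s + 7


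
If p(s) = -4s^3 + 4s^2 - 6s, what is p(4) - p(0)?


p(4) = -216
p(0) = 0
p(4) - p(0) = -216 = -216


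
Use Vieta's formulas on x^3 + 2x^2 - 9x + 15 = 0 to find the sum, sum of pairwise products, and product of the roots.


Monic cubic x^3+bx^2+cx+d=0: sum=-b, pairwise sum=c, product=-d.
b=2, c=-9, d=15
r1+r2+r3 = -2
r1r2+r1r3+r2r3 = -9
r1r2r3 = -15


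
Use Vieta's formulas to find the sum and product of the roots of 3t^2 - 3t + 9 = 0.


For at^2+bt+c=0: sum = -b/a, product = c/a.
a=3, b=-3, c=9
Sum = -(-3)/3 = 1
Product = (9)/3 = 3


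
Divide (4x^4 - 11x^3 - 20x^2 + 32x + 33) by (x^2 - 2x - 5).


(4x^4 - 11x^3 - 20x^2 + 32x + 33) / (x^2 - 2x - 5)
Step 1: 4x^2 * (x^2 - 2x - 5) = 4x^4 - 8x^3 - 20x^2; subtract.
Step 2: -3x * (x^2 - 2x - 5) = -3x^3 + 6x^2 + 15x; subtract.
Step 3: -6 * (x^2 - 2x - 5) = -6x^2 + 12x + 30; subtract.
Quotient: 4x^2 - 3x - 6, Remainder: 5x + 3


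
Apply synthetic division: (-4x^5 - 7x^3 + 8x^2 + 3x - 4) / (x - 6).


Synthetic division with c = 6. Coefficients: -4, 0, -7, 8, 3, -4
Bring down -4.
  -4 * 6 = -24; -24 + 0 = -24
  -24 * 6 = -144; -144 - 7 = -151
  -151 * 6 = -906; -906 + 8 = -898
  -898 * 6 = -5388; -5388 + 3 = -5385
  -5385 * 6 = -32310; -32310 - 4 = -32314
Quotient: -4x^4 - 24x^3 - 151x^2 - 898x - 5385, Remainder: -32314


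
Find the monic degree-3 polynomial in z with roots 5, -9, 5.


p(z) = (z - 5)(z + 9)(z - 5)
Expand: z^3 - z^2 - 65z + 225


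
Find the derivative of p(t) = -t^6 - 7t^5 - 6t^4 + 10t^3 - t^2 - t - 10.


Apply the power rule term by term:
  d/dt(-t^6) = -6t^5
  d/dt(-7t^5) = -35t^4
  d/dt(-6t^4) = -24t^3
  d/dt(10t^3) = 30t^2
  d/dt(-t^2) = -2t
  d/dt(-t) = -1
  d/dt(-10) = 0
p'(t) = -6t^5 - 35t^4 - 24t^3 + 30t^2 - 2t - 1


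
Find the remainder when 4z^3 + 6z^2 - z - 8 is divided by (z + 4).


By the Remainder Theorem, the remainder equals p(-4):
  4*(-4)^3 = -256
  6*(-4)^2 = 96
  -1*(-4)^1 = 4
  constant: -8
Sum: -256 + 96 + 4 - 8 = -164


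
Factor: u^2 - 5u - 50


Roots satisfy r1 + r2 = -b/a = 5 and r1*r2 = c/a = -50.
So r1 = -5, r2 = 10.
u^2 - 5u - 50 = (u - r1)(u - r2) = (u + 5)(u - 10)


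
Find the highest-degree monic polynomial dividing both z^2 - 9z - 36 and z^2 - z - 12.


Factor each:
  z^2 - 9z - 36 = (z + 3)(z - 12)
  z^2 - z - 12 = (z + 3)(z - 4)
Common monic factor: z + 3


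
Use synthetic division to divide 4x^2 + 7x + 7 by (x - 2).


Synthetic division with c = 2. Coefficients: 4, 7, 7
Bring down 4.
  4 * 2 = 8; 8 + 7 = 15
  15 * 2 = 30; 30 + 7 = 37
Quotient: 4x + 15, Remainder: 37


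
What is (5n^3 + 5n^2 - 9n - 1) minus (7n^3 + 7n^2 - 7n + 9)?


Distribute the minus sign:
  (5n^3 + 5n^2 - 9n - 1)
- (7n^3 + 7n^2 - 7n + 9)
Negate second polynomial: -7n^3 - 7n^2 + 7n - 9
Add: -2n^3 - 2n^2 - 2n - 10


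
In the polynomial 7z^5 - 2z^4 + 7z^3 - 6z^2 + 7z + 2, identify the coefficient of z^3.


Read off the coefficient of z^3: 7


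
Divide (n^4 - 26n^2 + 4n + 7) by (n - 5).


(n^4 - 26n^2 + 4n + 7) / (n - 5)
Step 1: n^3 * (n - 5) = n^4 - 5n^3; subtract.
Step 2: 5n^2 * (n - 5) = 5n^3 - 25n^2; subtract.
Step 3: -n * (n - 5) = -n^2 + 5n; subtract.
Step 4: -1 * (n - 5) = -n + 5; subtract.
Quotient: n^3 + 5n^2 - n - 1, Remainder: 2


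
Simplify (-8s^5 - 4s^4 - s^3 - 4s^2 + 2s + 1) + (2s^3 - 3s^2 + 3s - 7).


Align terms by degree and add:
  -8s^5 - 4s^4 - s^3 - 4s^2 + 2s + 1
+ 2s^3 - 3s^2 + 3s - 7
= -8s^5 - 4s^4 + s^3 - 7s^2 + 5s - 6


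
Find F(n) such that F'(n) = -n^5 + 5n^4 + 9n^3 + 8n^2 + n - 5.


Reverse power rule on each term:
  ∫ -n^5 dn = -(1/6)n^6
  ∫ 5n^4 dn = n^5
  ∫ 9n^3 dn = (9/4)n^4
  ∫ 8n^2 dn = (8/3)n^3
  ∫ n dn = (1/2)n^2
  ∫ -5 dn = -5n
F(n) = -(1/6)n^6 + n^5 + (9/4)n^4 + (8/3)n^3 + (1/2)n^2 - 5n + C


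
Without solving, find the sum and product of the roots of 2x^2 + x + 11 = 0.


For ax^2+bx+c=0: sum = -b/a, product = c/a.
a=2, b=1, c=11
Sum = -(1)/2 = -1/2
Product = (11)/2 = 11/2


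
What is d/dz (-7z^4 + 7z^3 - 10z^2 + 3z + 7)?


Apply the power rule term by term:
  d/dz(-7z^4) = -28z^3
  d/dz(7z^3) = 21z^2
  d/dz(-10z^2) = -20z
  d/dz(3z) = 3
  d/dz(7) = 0
p'(z) = -28z^3 + 21z^2 - 20z + 3


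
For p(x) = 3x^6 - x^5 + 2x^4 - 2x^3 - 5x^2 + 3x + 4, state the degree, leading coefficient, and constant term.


Highest power of x is 6, with coefficient 3. Constant term is 4.
Degree = 6, leading coefficient = 3, constant term = 4


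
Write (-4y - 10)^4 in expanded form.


Expand (-4y - 10)^4 by repeated multiplication:
  (-4y - 10)^2 = 16y^2 + 80y + 100
  (-4y - 10)^3 = -64y^3 - 480y^2 - 1200y - 1000
= 256y^4 + 2560y^3 + 9600y^2 + 16000y + 10000


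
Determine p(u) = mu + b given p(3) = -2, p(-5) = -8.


p(u) = mu + b. Using p(3)=-2, p(-5)=-8:
m = (-2 + 8)/(3 + 5) = 6/8 = 3/4
b = -2 - m*(3) = -2 - 9/4 = -17/4
p(u) = (3/4)u - (17/4)


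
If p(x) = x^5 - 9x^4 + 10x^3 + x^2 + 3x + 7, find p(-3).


Using direct substitution:
  1 * (-3)^5 = -243
  -9 * (-3)^4 = -729
  10 * (-3)^3 = -270
  1 * (-3)^2 = 9
  3 * (-3)^1 = -9
  constant: 7
Sum = -243 - 729 - 270 + 9 - 9 + 7 = -1235


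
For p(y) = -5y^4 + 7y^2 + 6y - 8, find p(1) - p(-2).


p(1) = 0
p(-2) = -72
p(1) - p(-2) = 0 + 72 = 72


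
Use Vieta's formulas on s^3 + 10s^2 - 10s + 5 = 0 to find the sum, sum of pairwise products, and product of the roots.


Monic cubic s^3+bs^2+cs+d=0: sum=-b, pairwise sum=c, product=-d.
b=10, c=-10, d=5
r1+r2+r3 = -10
r1r2+r1r3+r2r3 = -10
r1r2r3 = -5


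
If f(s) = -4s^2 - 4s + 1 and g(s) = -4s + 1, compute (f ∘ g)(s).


Substitute g(s) into f:
f(g(s)) = -4*(-4s + 1)^2 + (-4)*(-4s + 1) + 1
(-4s + 1)^2 = 16s^2 - 8s + 1
Expand and combine: -64s^2 + 48s - 7


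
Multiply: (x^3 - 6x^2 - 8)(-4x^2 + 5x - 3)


Distribute each term of the first polynomial:
  (x^3)(-4x^2 + 5x - 3) = -4x^5 + 5x^4 - 3x^3
  (-6x^2)(-4x^2 + 5x - 3) = 24x^4 - 30x^3 + 18x^2
  (-8)(-4x^2 + 5x - 3) = 32x^2 - 40x + 24
Sum: -4x^5 + 29x^4 - 33x^3 + 50x^2 - 40x + 24


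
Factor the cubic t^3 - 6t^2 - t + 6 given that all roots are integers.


Try integer roots (divisors of 6). t=-1: p(-1)=0.
Divide out (t + 1): quotient is t^2 - 7t + 6.
Factor the quadratic: (t - 1)(t - 6)
Result: (t + 1)(t - 1)(t - 6)


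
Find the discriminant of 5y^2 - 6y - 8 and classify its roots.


D = b^2 - 4ac = (-6)^2 - 4(5)(-8) = 36 + 160 = 196
Since D > 0: two distinct rational roots


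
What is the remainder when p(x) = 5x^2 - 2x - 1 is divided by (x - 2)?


By the Remainder Theorem, the remainder equals p(2):
  5*(2)^2 = 20
  -2*(2)^1 = -4
  constant: -1
Sum: 20 - 4 - 1 = 15


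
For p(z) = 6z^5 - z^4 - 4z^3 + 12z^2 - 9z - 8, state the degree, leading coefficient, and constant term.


Highest power of z is 5, with coefficient 6. Constant term is -8.
Degree = 5, leading coefficient = 6, constant term = -8


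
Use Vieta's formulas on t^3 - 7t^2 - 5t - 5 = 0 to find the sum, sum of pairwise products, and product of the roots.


Monic cubic t^3+bt^2+ct+d=0: sum=-b, pairwise sum=c, product=-d.
b=-7, c=-5, d=-5
r1+r2+r3 = 7
r1r2+r1r3+r2r3 = -5
r1r2r3 = 5


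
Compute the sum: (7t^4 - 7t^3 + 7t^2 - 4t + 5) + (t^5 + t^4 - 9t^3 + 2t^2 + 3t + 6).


Align terms by degree and add:
  7t^4 - 7t^3 + 7t^2 - 4t + 5
+ t^5 + t^4 - 9t^3 + 2t^2 + 3t + 6
= t^5 + 8t^4 - 16t^3 + 9t^2 - t + 11


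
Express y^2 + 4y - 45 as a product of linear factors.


Roots satisfy r1 + r2 = -b/a = -4 and r1*r2 = c/a = -45.
So r1 = 5, r2 = -9.
y^2 + 4y - 45 = (y - r1)(y - r2) = (y - 5)(y + 9)


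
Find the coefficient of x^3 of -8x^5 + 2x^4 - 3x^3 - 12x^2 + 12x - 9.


Read off the coefficient of x^3: -3


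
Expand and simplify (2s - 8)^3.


Expand (2s - 8)^3 by repeated multiplication:
  (2s - 8)^2 = 4s^2 - 32s + 64
= 8s^3 - 96s^2 + 384s - 512


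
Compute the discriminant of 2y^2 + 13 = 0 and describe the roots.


D = b^2 - 4ac = (0)^2 - 4(2)(13) = 0 - 104 = -104
Since D < 0: two complex conjugate roots (no real roots)


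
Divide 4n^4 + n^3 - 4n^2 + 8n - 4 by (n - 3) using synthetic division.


Synthetic division with c = 3. Coefficients: 4, 1, -4, 8, -4
Bring down 4.
  4 * 3 = 12; 12 + 1 = 13
  13 * 3 = 39; 39 - 4 = 35
  35 * 3 = 105; 105 + 8 = 113
  113 * 3 = 339; 339 - 4 = 335
Quotient: 4n^3 + 13n^2 + 35n + 113, Remainder: 335


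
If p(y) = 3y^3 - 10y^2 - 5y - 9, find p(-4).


Using direct substitution:
  3 * (-4)^3 = -192
  -10 * (-4)^2 = -160
  -5 * (-4)^1 = 20
  constant: -9
Sum = -192 - 160 + 20 - 9 = -341


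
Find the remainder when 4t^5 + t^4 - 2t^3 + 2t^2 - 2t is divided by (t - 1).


By the Remainder Theorem, the remainder equals p(1):
  4*(1)^5 = 4
  1*(1)^4 = 1
  -2*(1)^3 = -2
  2*(1)^2 = 2
  -2*(1)^1 = -2
  constant: 0
Sum: 4 + 1 - 2 + 2 - 2 + 0 = 3


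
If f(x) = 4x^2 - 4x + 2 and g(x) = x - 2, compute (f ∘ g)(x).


Substitute g(x) into f:
f(g(x)) = 4*(x - 2)^2 + (-4)*(x - 2) + 2
(x - 2)^2 = x^2 - 4x + 4
Expand and combine: 4x^2 - 20x + 26


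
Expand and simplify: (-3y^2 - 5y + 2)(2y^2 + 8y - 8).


Distribute each term of the first polynomial:
  (-3y^2)(2y^2 + 8y - 8) = -6y^4 - 24y^3 + 24y^2
  (-5y)(2y^2 + 8y - 8) = -10y^3 - 40y^2 + 40y
  (2)(2y^2 + 8y - 8) = 4y^2 + 16y - 16
Sum: -6y^4 - 34y^3 - 12y^2 + 56y - 16


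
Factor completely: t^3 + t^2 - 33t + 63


Try integer roots (divisors of 63). t=3: p(3)=0.
Divide out (t - 3): quotient is t^2 + 4t - 21.
Factor the quadratic: (t + 7)(t - 3)
Result: (t - 3)(t + 7)(t - 3)


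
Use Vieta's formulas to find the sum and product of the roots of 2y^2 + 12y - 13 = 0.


For ay^2+by+c=0: sum = -b/a, product = c/a.
a=2, b=12, c=-13
Sum = -(12)/2 = -6
Product = (-13)/2 = -13/2


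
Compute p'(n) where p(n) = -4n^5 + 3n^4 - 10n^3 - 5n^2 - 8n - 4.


Apply the power rule term by term:
  d/dn(-4n^5) = -20n^4
  d/dn(3n^4) = 12n^3
  d/dn(-10n^3) = -30n^2
  d/dn(-5n^2) = -10n
  d/dn(-8n) = -8
  d/dn(-4) = 0
p'(n) = -20n^4 + 12n^3 - 30n^2 - 10n - 8


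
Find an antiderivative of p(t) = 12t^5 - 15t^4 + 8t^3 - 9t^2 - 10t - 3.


Reverse power rule on each term:
  ∫ 12t^5 dt = 2t^6
  ∫ -15t^4 dt = -3t^5
  ∫ 8t^3 dt = 2t^4
  ∫ -9t^2 dt = -3t^3
  ∫ -10t dt = -5t^2
  ∫ -3 dt = -3t
F(t) = 2t^6 - 3t^5 + 2t^4 - 3t^3 - 5t^2 - 3t + C


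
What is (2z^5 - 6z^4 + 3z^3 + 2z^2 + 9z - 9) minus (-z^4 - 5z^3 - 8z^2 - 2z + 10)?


Distribute the minus sign:
  (2z^5 - 6z^4 + 3z^3 + 2z^2 + 9z - 9)
- (-z^4 - 5z^3 - 8z^2 - 2z + 10)
Negate second polynomial: z^4 + 5z^3 + 8z^2 + 2z - 10
Add: 2z^5 - 5z^4 + 8z^3 + 10z^2 + 11z - 19


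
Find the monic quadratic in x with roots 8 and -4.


p(x) = (x - 8)(x + 4)
Expand: x^2 - 4x - 32


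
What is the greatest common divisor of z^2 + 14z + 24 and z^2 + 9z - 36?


Factor each:
  z^2 + 14z + 24 = (z + 12)(z + 2)
  z^2 + 9z - 36 = (z + 12)(z - 3)
Common monic factor: z + 12


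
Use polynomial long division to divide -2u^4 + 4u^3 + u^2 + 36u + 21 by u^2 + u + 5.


(-2u^4 + 4u^3 + u^2 + 36u + 21) / (u^2 + u + 5)
Step 1: -2u^2 * (u^2 + u + 5) = -2u^4 - 2u^3 - 10u^2; subtract.
Step 2: 6u * (u^2 + u + 5) = 6u^3 + 6u^2 + 30u; subtract.
Step 3: 5 * (u^2 + u + 5) = 5u^2 + 5u + 25; subtract.
Quotient: -2u^2 + 6u + 5, Remainder: u - 4


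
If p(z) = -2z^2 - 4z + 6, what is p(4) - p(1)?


p(4) = -42
p(1) = 0
p(4) - p(1) = -42 = -42


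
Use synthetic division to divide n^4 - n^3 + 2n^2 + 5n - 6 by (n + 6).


Synthetic division with c = -6. Coefficients: 1, -1, 2, 5, -6
Bring down 1.
  1 * -6 = -6; -6 - 1 = -7
  -7 * -6 = 42; 42 + 2 = 44
  44 * -6 = -264; -264 + 5 = -259
  -259 * -6 = 1554; 1554 - 6 = 1548
Quotient: n^3 - 7n^2 + 44n - 259, Remainder: 1548


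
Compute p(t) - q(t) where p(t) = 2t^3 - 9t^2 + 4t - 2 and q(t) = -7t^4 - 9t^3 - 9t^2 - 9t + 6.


Distribute the minus sign:
  (2t^3 - 9t^2 + 4t - 2)
- (-7t^4 - 9t^3 - 9t^2 - 9t + 6)
Negate second polynomial: 7t^4 + 9t^3 + 9t^2 + 9t - 6
Add: 7t^4 + 11t^3 + 13t - 8


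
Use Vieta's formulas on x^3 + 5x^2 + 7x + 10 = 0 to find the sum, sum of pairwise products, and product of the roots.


Monic cubic x^3+bx^2+cx+d=0: sum=-b, pairwise sum=c, product=-d.
b=5, c=7, d=10
r1+r2+r3 = -5
r1r2+r1r3+r2r3 = 7
r1r2r3 = -10


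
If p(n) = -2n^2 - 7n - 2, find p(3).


Using direct substitution:
  -2 * (3)^2 = -18
  -7 * (3)^1 = -21
  constant: -2
Sum = -18 - 21 - 2 = -41


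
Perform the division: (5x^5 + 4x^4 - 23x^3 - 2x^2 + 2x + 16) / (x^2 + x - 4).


(5x^5 + 4x^4 - 23x^3 - 2x^2 + 2x + 16) / (x^2 + x - 4)
Step 1: 5x^3 * (x^2 + x - 4) = 5x^5 + 5x^4 - 20x^3; subtract.
Step 2: -x^2 * (x^2 + x - 4) = -x^4 - x^3 + 4x^2; subtract.
Step 3: -2x * (x^2 + x - 4) = -2x^3 - 2x^2 + 8x; subtract.
Step 4: -4 * (x^2 + x - 4) = -4x^2 - 4x + 16; subtract.
Quotient: 5x^3 - x^2 - 2x - 4, Remainder: -2x


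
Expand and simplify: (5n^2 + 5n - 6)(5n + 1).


Distribute each term of the first polynomial:
  (5n^2)(5n + 1) = 25n^3 + 5n^2
  (5n)(5n + 1) = 25n^2 + 5n
  (-6)(5n + 1) = -30n - 6
Sum: 25n^3 + 30n^2 - 25n - 6


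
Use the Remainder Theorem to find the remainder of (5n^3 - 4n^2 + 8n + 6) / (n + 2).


By the Remainder Theorem, the remainder equals p(-2):
  5*(-2)^3 = -40
  -4*(-2)^2 = -16
  8*(-2)^1 = -16
  constant: 6
Sum: -40 - 16 - 16 + 6 = -66


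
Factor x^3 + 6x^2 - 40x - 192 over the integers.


Try integer roots (divisors of -192). x=6: p(6)=0.
Divide out (x - 6): quotient is x^2 + 12x + 32.
Factor the quadratic: (x + 4)(x + 8)
Result: (x - 6)(x + 4)(x + 8)


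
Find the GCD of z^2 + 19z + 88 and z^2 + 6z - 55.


Factor each:
  z^2 + 19z + 88 = (z + 11)(z + 8)
  z^2 + 6z - 55 = (z + 11)(z - 5)
Common monic factor: z + 11


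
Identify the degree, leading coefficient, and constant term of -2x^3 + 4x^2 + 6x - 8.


Highest power of x is 3, with coefficient -2. Constant term is -8.
Degree = 3, leading coefficient = -2, constant term = -8


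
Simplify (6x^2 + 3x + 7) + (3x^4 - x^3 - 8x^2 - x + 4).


Align terms by degree and add:
  6x^2 + 3x + 7
+ 3x^4 - x^3 - 8x^2 - x + 4
= 3x^4 - x^3 - 2x^2 + 2x + 11


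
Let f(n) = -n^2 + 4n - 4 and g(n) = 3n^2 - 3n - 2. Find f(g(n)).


Substitute g(n) into f:
f(g(n)) = -1*(3n^2 - 3n - 2)^2 + 4*(3n^2 - 3n - 2) + (-4)
(3n^2 - 3n - 2)^2 = 9n^4 - 18n^3 - 3n^2 + 12n + 4
Expand and combine: -9n^4 + 18n^3 + 15n^2 - 24n - 16


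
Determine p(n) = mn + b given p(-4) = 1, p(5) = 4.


p(n) = mn + b. Using p(-4)=1, p(5)=4:
m = (1 - 4)/(-4 - 5) = -3/-9 = 1/3
b = 1 - m*(-4) = 1 + 4/3 = 7/3
p(n) = (1/3)n + (7/3)


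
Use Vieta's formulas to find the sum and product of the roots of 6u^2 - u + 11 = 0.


For au^2+bu+c=0: sum = -b/a, product = c/a.
a=6, b=-1, c=11
Sum = -(-1)/6 = 1/6
Product = (11)/6 = 11/6


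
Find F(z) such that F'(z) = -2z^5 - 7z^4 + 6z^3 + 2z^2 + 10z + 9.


Reverse power rule on each term:
  ∫ -2z^5 dz = -(1/3)z^6
  ∫ -7z^4 dz = -(7/5)z^5
  ∫ 6z^3 dz = (3/2)z^4
  ∫ 2z^2 dz = (2/3)z^3
  ∫ 10z dz = 5z^2
  ∫ 9 dz = 9z
F(z) = -(1/3)z^6 - (7/5)z^5 + (3/2)z^4 + (2/3)z^3 + 5z^2 + 9z + C


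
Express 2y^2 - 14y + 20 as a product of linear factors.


Roots satisfy r1 + r2 = -b/a = 7 and r1*r2 = c/a = 10.
So r1 = 5, r2 = 2.
2y^2 - 14y + 20 = 2(y - r1)(y - r2) = 2(y - 5)(y - 2)


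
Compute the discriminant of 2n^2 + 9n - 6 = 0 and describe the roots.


D = b^2 - 4ac = (9)^2 - 4(2)(-6) = 81 + 48 = 129
Since D > 0: two distinct irrational roots


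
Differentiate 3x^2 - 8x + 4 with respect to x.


Apply the power rule term by term:
  d/dx(3x^2) = 6x
  d/dx(-8x) = -8
  d/dx(4) = 0
p'(x) = 6x - 8


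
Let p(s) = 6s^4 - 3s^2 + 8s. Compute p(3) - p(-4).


p(3) = 483
p(-4) = 1456
p(3) - p(-4) = 483 - 1456 = -973


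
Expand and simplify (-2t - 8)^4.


Expand (-2t - 8)^4 by repeated multiplication:
  (-2t - 8)^2 = 4t^2 + 32t + 64
  (-2t - 8)^3 = -8t^3 - 96t^2 - 384t - 512
= 16t^4 + 256t^3 + 1536t^2 + 4096t + 4096


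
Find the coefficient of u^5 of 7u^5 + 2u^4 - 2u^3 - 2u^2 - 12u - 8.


Read off the coefficient of u^5: 7


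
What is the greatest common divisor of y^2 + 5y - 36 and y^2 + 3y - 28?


Factor each:
  y^2 + 5y - 36 = (y - 4)(y + 9)
  y^2 + 3y - 28 = (y - 4)(y + 7)
Common monic factor: y - 4


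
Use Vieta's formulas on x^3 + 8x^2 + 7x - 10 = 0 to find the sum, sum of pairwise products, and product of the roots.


Monic cubic x^3+bx^2+cx+d=0: sum=-b, pairwise sum=c, product=-d.
b=8, c=7, d=-10
r1+r2+r3 = -8
r1r2+r1r3+r2r3 = 7
r1r2r3 = 10


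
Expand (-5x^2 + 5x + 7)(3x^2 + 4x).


Distribute each term of the first polynomial:
  (-5x^2)(3x^2 + 4x) = -15x^4 - 20x^3
  (5x)(3x^2 + 4x) = 15x^3 + 20x^2
  (7)(3x^2 + 4x) = 21x^2 + 28x
Sum: -15x^4 - 5x^3 + 41x^2 + 28x


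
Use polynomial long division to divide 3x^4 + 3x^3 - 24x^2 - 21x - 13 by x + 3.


(3x^4 + 3x^3 - 24x^2 - 21x - 13) / (x + 3)
Step 1: 3x^3 * (x + 3) = 3x^4 + 9x^3; subtract.
Step 2: -6x^2 * (x + 3) = -6x^3 - 18x^2; subtract.
Step 3: -6x * (x + 3) = -6x^2 - 18x; subtract.
Step 4: -3 * (x + 3) = -3x - 9; subtract.
Quotient: 3x^3 - 6x^2 - 6x - 3, Remainder: -4


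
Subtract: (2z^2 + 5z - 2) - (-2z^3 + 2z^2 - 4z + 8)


Distribute the minus sign:
  (2z^2 + 5z - 2)
- (-2z^3 + 2z^2 - 4z + 8)
Negate second polynomial: 2z^3 - 2z^2 + 4z - 8
Add: 2z^3 + 9z - 10


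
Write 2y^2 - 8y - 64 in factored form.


Roots satisfy r1 + r2 = -b/a = 4 and r1*r2 = c/a = -32.
So r1 = 8, r2 = -4.
2y^2 - 8y - 64 = 2(y - r1)(y - r2) = 2(y - 8)(y + 4)


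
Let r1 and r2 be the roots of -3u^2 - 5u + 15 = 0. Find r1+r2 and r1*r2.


For au^2+bu+c=0: sum = -b/a, product = c/a.
a=-3, b=-5, c=15
Sum = -(-5)/-3 = -5/3
Product = (15)/-3 = -5


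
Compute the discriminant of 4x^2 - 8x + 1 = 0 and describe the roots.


D = b^2 - 4ac = (-8)^2 - 4(4)(1) = 64 - 16 = 48
Since D > 0: two distinct irrational roots


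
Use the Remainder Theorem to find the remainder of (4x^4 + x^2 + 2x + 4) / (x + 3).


By the Remainder Theorem, the remainder equals p(-3):
  4*(-3)^4 = 324
  0*(-3)^3 = 0
  1*(-3)^2 = 9
  2*(-3)^1 = -6
  constant: 4
Sum: 324 + 0 + 9 - 6 + 4 = 331


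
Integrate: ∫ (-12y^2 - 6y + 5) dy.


Reverse power rule on each term:
  ∫ -12y^2 dy = -4y^3
  ∫ -6y dy = -3y^2
  ∫ 5 dy = 5y
F(y) = -4y^3 - 3y^2 + 5y + C


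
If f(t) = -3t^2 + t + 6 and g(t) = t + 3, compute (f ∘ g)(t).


Substitute g(t) into f:
f(g(t)) = -3*(t + 3)^2 + 1*(t + 3) + 6
(t + 3)^2 = t^2 + 6t + 9
Expand and combine: -3t^2 - 17t - 18


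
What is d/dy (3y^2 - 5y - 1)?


Apply the power rule term by term:
  d/dy(3y^2) = 6y
  d/dy(-5y) = -5
  d/dy(-1) = 0
p'(y) = 6y - 5


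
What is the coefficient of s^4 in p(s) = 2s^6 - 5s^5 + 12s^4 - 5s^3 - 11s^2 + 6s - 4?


Read off the coefficient of s^4: 12


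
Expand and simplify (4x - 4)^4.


Expand (4x - 4)^4 by repeated multiplication:
  (4x - 4)^2 = 16x^2 - 32x + 16
  (4x - 4)^3 = 64x^3 - 192x^2 + 192x - 64
= 256x^4 - 1024x^3 + 1536x^2 - 1024x + 256


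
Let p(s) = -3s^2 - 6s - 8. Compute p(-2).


Using direct substitution:
  -3 * (-2)^2 = -12
  -6 * (-2)^1 = 12
  constant: -8
Sum = -12 + 12 - 8 = -8


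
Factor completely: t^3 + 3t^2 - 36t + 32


Try integer roots (divisors of 32). t=1: p(1)=0.
Divide out (t - 1): quotient is t^2 + 4t - 32.
Factor the quadratic: (t + 8)(t - 4)
Result: (t - 1)(t + 8)(t - 4)


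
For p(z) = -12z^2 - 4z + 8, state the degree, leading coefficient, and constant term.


Highest power of z is 2, with coefficient -12. Constant term is 8.
Degree = 2, leading coefficient = -12, constant term = 8


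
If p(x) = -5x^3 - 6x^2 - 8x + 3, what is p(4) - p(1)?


p(4) = -445
p(1) = -16
p(4) - p(1) = -445 + 16 = -429


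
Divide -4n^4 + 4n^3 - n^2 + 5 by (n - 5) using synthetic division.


Synthetic division with c = 5. Coefficients: -4, 4, -1, 0, 5
Bring down -4.
  -4 * 5 = -20; -20 + 4 = -16
  -16 * 5 = -80; -80 - 1 = -81
  -81 * 5 = -405; -405 + 0 = -405
  -405 * 5 = -2025; -2025 + 5 = -2020
Quotient: -4n^3 - 16n^2 - 81n - 405, Remainder: -2020


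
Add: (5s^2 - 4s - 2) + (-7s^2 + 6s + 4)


Align terms by degree and add:
  5s^2 - 4s - 2
  -7s^2 + 6s + 4
= -2s^2 + 2s + 2


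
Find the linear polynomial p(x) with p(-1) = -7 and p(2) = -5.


p(x) = mx + b. Using p(-1)=-7, p(2)=-5:
m = (-7 + 5)/(-1 - 2) = -2/-3 = 2/3
b = -7 - m*(-1) = -7 + 2/3 = -19/3
p(x) = (2/3)x - (19/3)


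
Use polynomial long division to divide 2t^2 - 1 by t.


(2t^2 - 1) / (t)
Step 1: 2t * (t) = 2t^2; subtract.
Step 2: 0 * (t) = 0; subtract.
Quotient: 2t, Remainder: -1


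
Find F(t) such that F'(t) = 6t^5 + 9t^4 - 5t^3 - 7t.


Reverse power rule on each term:
  ∫ 6t^5 dt = t^6
  ∫ 9t^4 dt = (9/5)t^5
  ∫ -5t^3 dt = -(5/4)t^4
  ∫ -7t dt = -(7/2)t^2
F(t) = t^6 + (9/5)t^5 - (5/4)t^4 - (7/2)t^2 + C


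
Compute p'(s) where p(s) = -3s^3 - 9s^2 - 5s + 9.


Apply the power rule term by term:
  d/ds(-3s^3) = -9s^2
  d/ds(-9s^2) = -18s
  d/ds(-5s) = -5
  d/ds(9) = 0
p'(s) = -9s^2 - 18s - 5


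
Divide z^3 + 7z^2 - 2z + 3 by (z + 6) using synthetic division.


Synthetic division with c = -6. Coefficients: 1, 7, -2, 3
Bring down 1.
  1 * -6 = -6; -6 + 7 = 1
  1 * -6 = -6; -6 - 2 = -8
  -8 * -6 = 48; 48 + 3 = 51
Quotient: z^2 + z - 8, Remainder: 51


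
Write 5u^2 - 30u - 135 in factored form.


Roots satisfy r1 + r2 = -b/a = 6 and r1*r2 = c/a = -27.
So r1 = 9, r2 = -3.
5u^2 - 30u - 135 = 5(u - r1)(u - r2) = 5(u - 9)(u + 3)


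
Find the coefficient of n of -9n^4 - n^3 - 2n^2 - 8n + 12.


Read off the coefficient of n: -8


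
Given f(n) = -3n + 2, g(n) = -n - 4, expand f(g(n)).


Substitute g(n) into f:
f(g(n)) = -3*(-n - 4) + 2
Expand and combine: 3n + 14


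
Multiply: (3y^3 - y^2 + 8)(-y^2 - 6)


Distribute each term of the first polynomial:
  (3y^3)(-y^2 - 6) = -3y^5 - 18y^3
  (-y^2)(-y^2 - 6) = y^4 + 6y^2
  (8)(-y^2 - 6) = -8y^2 - 48
Sum: -3y^5 + y^4 - 18y^3 - 2y^2 - 48


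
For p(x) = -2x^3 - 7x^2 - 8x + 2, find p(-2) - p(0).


p(-2) = 6
p(0) = 2
p(-2) - p(0) = 6 - 2 = 4


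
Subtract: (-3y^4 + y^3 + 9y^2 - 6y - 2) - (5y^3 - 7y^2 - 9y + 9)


Distribute the minus sign:
  (-3y^4 + y^3 + 9y^2 - 6y - 2)
- (5y^3 - 7y^2 - 9y + 9)
Negate second polynomial: -5y^3 + 7y^2 + 9y - 9
Add: -3y^4 - 4y^3 + 16y^2 + 3y - 11


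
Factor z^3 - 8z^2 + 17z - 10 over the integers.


Try integer roots (divisors of -10). z=1: p(1)=0.
Divide out (z - 1): quotient is z^2 - 7z + 10.
Factor the quadratic: (z - 5)(z - 2)
Result: (z - 1)(z - 5)(z - 2)


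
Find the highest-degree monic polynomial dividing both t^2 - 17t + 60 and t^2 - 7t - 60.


Factor each:
  t^2 - 17t + 60 = (t - 12)(t - 5)
  t^2 - 7t - 60 = (t - 12)(t + 5)
Common monic factor: t - 12


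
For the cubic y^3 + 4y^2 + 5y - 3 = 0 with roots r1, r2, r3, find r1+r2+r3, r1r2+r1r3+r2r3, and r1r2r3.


Monic cubic y^3+by^2+cy+d=0: sum=-b, pairwise sum=c, product=-d.
b=4, c=5, d=-3
r1+r2+r3 = -4
r1r2+r1r3+r2r3 = 5
r1r2r3 = 3


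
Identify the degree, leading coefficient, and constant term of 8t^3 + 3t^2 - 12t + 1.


Highest power of t is 3, with coefficient 8. Constant term is 1.
Degree = 3, leading coefficient = 8, constant term = 1


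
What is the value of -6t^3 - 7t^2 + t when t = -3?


Using direct substitution:
  -6 * (-3)^3 = 162
  -7 * (-3)^2 = -63
  1 * (-3)^1 = -3
  constant: 0
Sum = 162 - 63 - 3 + 0 = 96


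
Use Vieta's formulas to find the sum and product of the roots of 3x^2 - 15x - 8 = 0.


For ax^2+bx+c=0: sum = -b/a, product = c/a.
a=3, b=-15, c=-8
Sum = -(-15)/3 = 5
Product = (-8)/3 = -8/3


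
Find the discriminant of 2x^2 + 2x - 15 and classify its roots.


D = b^2 - 4ac = (2)^2 - 4(2)(-15) = 4 + 120 = 124
Since D > 0: two distinct irrational roots


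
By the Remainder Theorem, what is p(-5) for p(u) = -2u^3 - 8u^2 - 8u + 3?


By the Remainder Theorem, the remainder equals p(-5):
  -2*(-5)^3 = 250
  -8*(-5)^2 = -200
  -8*(-5)^1 = 40
  constant: 3
Sum: 250 - 200 + 40 + 3 = 93


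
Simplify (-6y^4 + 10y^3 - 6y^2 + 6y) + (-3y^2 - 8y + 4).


Align terms by degree and add:
  -6y^4 + 10y^3 - 6y^2 + 6y
  -3y^2 - 8y + 4
= -6y^4 + 10y^3 - 9y^2 - 2y + 4


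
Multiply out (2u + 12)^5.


Expand (2u + 12)^5 by repeated multiplication:
  (2u + 12)^2 = 4u^2 + 48u + 144
  (2u + 12)^3 = 8u^3 + 144u^2 + 864u + 1728
  (2u + 12)^4 = 16u^4 + 384u^3 + 3456u^2 + 13824u + 20736
= 32u^5 + 960u^4 + 11520u^3 + 69120u^2 + 207360u + 248832


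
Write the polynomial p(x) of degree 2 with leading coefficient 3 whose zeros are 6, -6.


p(x) = 3(x - 6)(x + 6)
Expand: 3x^2 - 108


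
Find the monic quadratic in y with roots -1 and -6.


p(y) = (y + 1)(y + 6)
Expand: y^2 + 7y + 6


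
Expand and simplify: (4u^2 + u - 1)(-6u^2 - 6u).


Distribute each term of the first polynomial:
  (4u^2)(-6u^2 - 6u) = -24u^4 - 24u^3
  (u)(-6u^2 - 6u) = -6u^3 - 6u^2
  (-1)(-6u^2 - 6u) = 6u^2 + 6u
Sum: -24u^4 - 30u^3 + 6u


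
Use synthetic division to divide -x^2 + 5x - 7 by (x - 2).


Synthetic division with c = 2. Coefficients: -1, 5, -7
Bring down -1.
  -1 * 2 = -2; -2 + 5 = 3
  3 * 2 = 6; 6 - 7 = -1
Quotient: -x + 3, Remainder: -1


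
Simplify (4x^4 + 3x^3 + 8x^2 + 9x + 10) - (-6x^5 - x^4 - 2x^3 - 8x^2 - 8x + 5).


Distribute the minus sign:
  (4x^4 + 3x^3 + 8x^2 + 9x + 10)
- (-6x^5 - x^4 - 2x^3 - 8x^2 - 8x + 5)
Negate second polynomial: 6x^5 + x^4 + 2x^3 + 8x^2 + 8x - 5
Add: 6x^5 + 5x^4 + 5x^3 + 16x^2 + 17x + 5


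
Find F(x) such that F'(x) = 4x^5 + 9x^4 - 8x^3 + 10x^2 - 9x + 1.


Reverse power rule on each term:
  ∫ 4x^5 dx = (2/3)x^6
  ∫ 9x^4 dx = (9/5)x^5
  ∫ -8x^3 dx = -2x^4
  ∫ 10x^2 dx = (10/3)x^3
  ∫ -9x dx = -(9/2)x^2
  ∫ 1 dx = x
F(x) = (2/3)x^6 + (9/5)x^5 - 2x^4 + (10/3)x^3 - (9/2)x^2 + x + C


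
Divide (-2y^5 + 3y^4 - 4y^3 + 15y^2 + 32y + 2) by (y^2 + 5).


(-2y^5 + 3y^4 - 4y^3 + 15y^2 + 32y + 2) / (y^2 + 5)
Step 1: -2y^3 * (y^2 + 5) = -2y^5 - 10y^3; subtract.
Step 2: 3y^2 * (y^2 + 5) = 3y^4 + 15y^2; subtract.
Step 3: 6y * (y^2 + 5) = 6y^3 + 30y; subtract.
Step 4: 0 * (y^2 + 5) = 0; subtract.
Quotient: -2y^3 + 3y^2 + 6y, Remainder: 2y + 2


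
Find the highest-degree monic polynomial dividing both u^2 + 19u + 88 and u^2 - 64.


Factor each:
  u^2 + 19u + 88 = (u + 8)(u + 11)
  u^2 - 64 = (u + 8)(u - 8)
Common monic factor: u + 8


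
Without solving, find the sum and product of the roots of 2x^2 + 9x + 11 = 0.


For ax^2+bx+c=0: sum = -b/a, product = c/a.
a=2, b=9, c=11
Sum = -(9)/2 = -9/2
Product = (11)/2 = 11/2


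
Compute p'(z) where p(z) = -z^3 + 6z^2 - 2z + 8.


Apply the power rule term by term:
  d/dz(-z^3) = -3z^2
  d/dz(6z^2) = 12z
  d/dz(-2z) = -2
  d/dz(8) = 0
p'(z) = -3z^2 + 12z - 2


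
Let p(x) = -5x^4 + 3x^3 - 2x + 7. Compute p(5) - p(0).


p(5) = -2753
p(0) = 7
p(5) - p(0) = -2753 - 7 = -2760


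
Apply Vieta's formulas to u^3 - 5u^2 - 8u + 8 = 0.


Monic cubic u^3+bu^2+cu+d=0: sum=-b, pairwise sum=c, product=-d.
b=-5, c=-8, d=8
r1+r2+r3 = 5
r1r2+r1r3+r2r3 = -8
r1r2r3 = -8


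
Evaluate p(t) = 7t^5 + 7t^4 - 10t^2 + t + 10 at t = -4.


Using direct substitution:
  7 * (-4)^5 = -7168
  7 * (-4)^4 = 1792
  0 * (-4)^3 = 0
  -10 * (-4)^2 = -160
  1 * (-4)^1 = -4
  constant: 10
Sum = -7168 + 1792 + 0 - 160 - 4 + 10 = -5530


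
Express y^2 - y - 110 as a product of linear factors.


Roots satisfy r1 + r2 = -b/a = 1 and r1*r2 = c/a = -110.
So r1 = -10, r2 = 11.
y^2 - y - 110 = (y - r1)(y - r2) = (y + 10)(y - 11)


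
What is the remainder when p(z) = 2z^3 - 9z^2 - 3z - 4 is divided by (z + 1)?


By the Remainder Theorem, the remainder equals p(-1):
  2*(-1)^3 = -2
  -9*(-1)^2 = -9
  -3*(-1)^1 = 3
  constant: -4
Sum: -2 - 9 + 3 - 4 = -12


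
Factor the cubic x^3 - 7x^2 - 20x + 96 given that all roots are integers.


Try integer roots (divisors of 96). x=3: p(3)=0.
Divide out (x - 3): quotient is x^2 - 4x - 32.
Factor the quadratic: (x + 4)(x - 8)
Result: (x - 3)(x + 4)(x - 8)


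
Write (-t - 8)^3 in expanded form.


Expand (-t - 8)^3 by repeated multiplication:
  (-t - 8)^2 = t^2 + 16t + 64
= -t^3 - 24t^2 - 192t - 512


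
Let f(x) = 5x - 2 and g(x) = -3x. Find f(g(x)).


Substitute g(x) into f:
f(g(x)) = 5*(-3x) + (-2)
Expand and combine: -15x - 2


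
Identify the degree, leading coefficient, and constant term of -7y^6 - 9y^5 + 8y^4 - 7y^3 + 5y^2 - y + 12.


Highest power of y is 6, with coefficient -7. Constant term is 12.
Degree = 6, leading coefficient = -7, constant term = 12


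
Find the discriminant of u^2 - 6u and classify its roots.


D = b^2 - 4ac = (-6)^2 - 4(1)(0) = 36 = 36
Since D > 0: two distinct rational roots


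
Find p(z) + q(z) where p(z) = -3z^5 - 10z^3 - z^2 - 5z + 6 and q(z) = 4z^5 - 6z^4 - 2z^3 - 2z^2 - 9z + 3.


Align terms by degree and add:
  -3z^5 - 10z^3 - z^2 - 5z + 6
+ 4z^5 - 6z^4 - 2z^3 - 2z^2 - 9z + 3
= z^5 - 6z^4 - 12z^3 - 3z^2 - 14z + 9


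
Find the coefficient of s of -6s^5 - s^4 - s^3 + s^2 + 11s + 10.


Read off the coefficient of s: 11


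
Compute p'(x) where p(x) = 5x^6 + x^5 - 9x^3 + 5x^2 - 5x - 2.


Apply the power rule term by term:
  d/dx(5x^6) = 30x^5
  d/dx(x^5) = 5x^4
  d/dx(-9x^3) = -27x^2
  d/dx(5x^2) = 10x
  d/dx(-5x) = -5
  d/dx(-2) = 0
p'(x) = 30x^5 + 5x^4 - 27x^2 + 10x - 5


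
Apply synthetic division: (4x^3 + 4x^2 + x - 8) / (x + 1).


Synthetic division with c = -1. Coefficients: 4, 4, 1, -8
Bring down 4.
  4 * -1 = -4; -4 + 4 = 0
  0 * -1 = 0; 0 + 1 = 1
  1 * -1 = -1; -1 - 8 = -9
Quotient: 4x^2 + 1, Remainder: -9


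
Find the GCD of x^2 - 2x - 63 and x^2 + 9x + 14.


Factor each:
  x^2 - 2x - 63 = (x + 7)(x - 9)
  x^2 + 9x + 14 = (x + 7)(x + 2)
Common monic factor: x + 7


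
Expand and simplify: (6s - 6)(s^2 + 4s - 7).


Distribute each term of the first polynomial:
  (6s)(s^2 + 4s - 7) = 6s^3 + 24s^2 - 42s
  (-6)(s^2 + 4s - 7) = -6s^2 - 24s + 42
Sum: 6s^3 + 18s^2 - 66s + 42


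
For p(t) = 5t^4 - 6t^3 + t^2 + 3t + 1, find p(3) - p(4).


p(3) = 262
p(4) = 925
p(3) - p(4) = 262 - 925 = -663


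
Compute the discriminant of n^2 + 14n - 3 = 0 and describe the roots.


D = b^2 - 4ac = (14)^2 - 4(1)(-3) = 196 + 12 = 208
Since D > 0: two distinct irrational roots


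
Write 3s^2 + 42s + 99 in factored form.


Roots satisfy r1 + r2 = -b/a = -14 and r1*r2 = c/a = 33.
So r1 = -3, r2 = -11.
3s^2 + 42s + 99 = 3(s - r1)(s - r2) = 3(s + 3)(s + 11)


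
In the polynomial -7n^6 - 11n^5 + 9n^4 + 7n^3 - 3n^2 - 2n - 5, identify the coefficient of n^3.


Read off the coefficient of n^3: 7


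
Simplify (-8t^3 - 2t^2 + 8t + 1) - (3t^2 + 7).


Distribute the minus sign:
  (-8t^3 - 2t^2 + 8t + 1)
- (3t^2 + 7)
Negate second polynomial: -3t^2 - 7
Add: -8t^3 - 5t^2 + 8t - 6


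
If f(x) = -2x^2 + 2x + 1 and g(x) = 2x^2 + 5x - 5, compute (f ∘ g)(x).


Substitute g(x) into f:
f(g(x)) = -2*(2x^2 + 5x - 5)^2 + 2*(2x^2 + 5x - 5) + 1
(2x^2 + 5x - 5)^2 = 4x^4 + 20x^3 + 5x^2 - 50x + 25
Expand and combine: -8x^4 - 40x^3 - 6x^2 + 110x - 59


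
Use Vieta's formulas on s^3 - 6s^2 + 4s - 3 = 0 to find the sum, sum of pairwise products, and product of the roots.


Monic cubic s^3+bs^2+cs+d=0: sum=-b, pairwise sum=c, product=-d.
b=-6, c=4, d=-3
r1+r2+r3 = 6
r1r2+r1r3+r2r3 = 4
r1r2r3 = 3


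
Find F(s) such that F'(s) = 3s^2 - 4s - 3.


Reverse power rule on each term:
  ∫ 3s^2 ds = s^3
  ∫ -4s ds = -2s^2
  ∫ -3 ds = -3s
F(s) = s^3 - 2s^2 - 3s + C


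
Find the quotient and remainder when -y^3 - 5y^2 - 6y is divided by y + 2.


(-y^3 - 5y^2 - 6y) / (y + 2)
Step 1: -y^2 * (y + 2) = -y^3 - 2y^2; subtract.
Step 2: -3y * (y + 2) = -3y^2 - 6y; subtract.
Step 3: 0 * (y + 2) = 0; subtract.
Quotient: -y^2 - 3y, Remainder: 0


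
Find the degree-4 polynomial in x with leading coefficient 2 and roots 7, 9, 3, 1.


p(x) = 2(x - 7)(x - 9)(x - 3)(x - 1)
Expand: 2x^4 - 40x^3 + 260x^2 - 600x + 378


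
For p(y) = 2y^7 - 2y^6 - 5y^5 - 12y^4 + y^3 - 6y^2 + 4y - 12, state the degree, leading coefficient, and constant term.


Highest power of y is 7, with coefficient 2. Constant term is -12.
Degree = 7, leading coefficient = 2, constant term = -12


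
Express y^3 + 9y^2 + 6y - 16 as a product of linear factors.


Try integer roots (divisors of -16). y=1: p(1)=0.
Divide out (y - 1): quotient is y^2 + 10y + 16.
Factor the quadratic: (y + 2)(y + 8)
Result: (y - 1)(y + 2)(y + 8)


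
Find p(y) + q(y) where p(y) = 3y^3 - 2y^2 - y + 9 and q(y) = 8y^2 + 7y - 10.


Align terms by degree and add:
  3y^3 - 2y^2 - y + 9
+ 8y^2 + 7y - 10
= 3y^3 + 6y^2 + 6y - 1


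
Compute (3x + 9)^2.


Expand (3x + 9)^2 by repeated multiplication:
= 9x^2 + 54x + 81


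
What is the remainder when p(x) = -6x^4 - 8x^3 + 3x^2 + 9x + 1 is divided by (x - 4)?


By the Remainder Theorem, the remainder equals p(4):
  -6*(4)^4 = -1536
  -8*(4)^3 = -512
  3*(4)^2 = 48
  9*(4)^1 = 36
  constant: 1
Sum: -1536 - 512 + 48 + 36 + 1 = -1963


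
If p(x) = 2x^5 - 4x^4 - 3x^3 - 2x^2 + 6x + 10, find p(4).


Using direct substitution:
  2 * (4)^5 = 2048
  -4 * (4)^4 = -1024
  -3 * (4)^3 = -192
  -2 * (4)^2 = -32
  6 * (4)^1 = 24
  constant: 10
Sum = 2048 - 1024 - 192 - 32 + 24 + 10 = 834


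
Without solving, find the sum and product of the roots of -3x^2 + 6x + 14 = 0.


For ax^2+bx+c=0: sum = -b/a, product = c/a.
a=-3, b=6, c=14
Sum = -(6)/-3 = 2
Product = (14)/-3 = -14/3


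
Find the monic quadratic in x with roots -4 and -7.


p(x) = (x + 4)(x + 7)
Expand: x^2 + 11x + 28


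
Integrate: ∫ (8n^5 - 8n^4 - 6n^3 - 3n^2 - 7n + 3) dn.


Reverse power rule on each term:
  ∫ 8n^5 dn = (4/3)n^6
  ∫ -8n^4 dn = -(8/5)n^5
  ∫ -6n^3 dn = -(3/2)n^4
  ∫ -3n^2 dn = -n^3
  ∫ -7n dn = -(7/2)n^2
  ∫ 3 dn = 3n
F(n) = (4/3)n^6 - (8/5)n^5 - (3/2)n^4 - n^3 - (7/2)n^2 + 3n + C


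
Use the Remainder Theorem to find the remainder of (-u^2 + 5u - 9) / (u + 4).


By the Remainder Theorem, the remainder equals p(-4):
  -1*(-4)^2 = -16
  5*(-4)^1 = -20
  constant: -9
Sum: -16 - 20 - 9 = -45


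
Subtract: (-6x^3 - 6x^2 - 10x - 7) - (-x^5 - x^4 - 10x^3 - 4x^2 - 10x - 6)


Distribute the minus sign:
  (-6x^3 - 6x^2 - 10x - 7)
- (-x^5 - x^4 - 10x^3 - 4x^2 - 10x - 6)
Negate second polynomial: x^5 + x^4 + 10x^3 + 4x^2 + 10x + 6
Add: x^5 + x^4 + 4x^3 - 2x^2 - 1


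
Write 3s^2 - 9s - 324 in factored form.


Roots satisfy r1 + r2 = -b/a = 3 and r1*r2 = c/a = -108.
So r1 = -9, r2 = 12.
3s^2 - 9s - 324 = 3(s - r1)(s - r2) = 3(s + 9)(s - 12)


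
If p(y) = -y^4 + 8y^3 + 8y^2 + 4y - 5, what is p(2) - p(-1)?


p(2) = 83
p(-1) = -10
p(2) - p(-1) = 83 + 10 = 93


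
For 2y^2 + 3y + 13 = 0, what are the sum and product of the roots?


For ay^2+by+c=0: sum = -b/a, product = c/a.
a=2, b=3, c=13
Sum = -(3)/2 = -3/2
Product = (13)/2 = 13/2


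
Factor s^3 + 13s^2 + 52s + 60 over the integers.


Try integer roots (divisors of 60). s=-6: p(-6)=0.
Divide out (s + 6): quotient is s^2 + 7s + 10.
Factor the quadratic: (s + 2)(s + 5)
Result: (s + 6)(s + 2)(s + 5)


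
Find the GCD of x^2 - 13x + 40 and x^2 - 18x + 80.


Factor each:
  x^2 - 13x + 40 = (x - 8)(x - 5)
  x^2 - 18x + 80 = (x - 8)(x - 10)
Common monic factor: x - 8


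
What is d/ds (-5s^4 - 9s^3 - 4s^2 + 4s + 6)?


Apply the power rule term by term:
  d/ds(-5s^4) = -20s^3
  d/ds(-9s^3) = -27s^2
  d/ds(-4s^2) = -8s
  d/ds(4s) = 4
  d/ds(6) = 0
p'(s) = -20s^3 - 27s^2 - 8s + 4


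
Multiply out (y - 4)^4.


Expand (y - 4)^4 by repeated multiplication:
  (y - 4)^2 = y^2 - 8y + 16
  (y - 4)^3 = y^3 - 12y^2 + 48y - 64
= y^4 - 16y^3 + 96y^2 - 256y + 256


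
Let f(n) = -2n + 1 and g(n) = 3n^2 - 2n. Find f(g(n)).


Substitute g(n) into f:
f(g(n)) = -2*(3n^2 - 2n) + 1
Expand and combine: -6n^2 + 4n + 1
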